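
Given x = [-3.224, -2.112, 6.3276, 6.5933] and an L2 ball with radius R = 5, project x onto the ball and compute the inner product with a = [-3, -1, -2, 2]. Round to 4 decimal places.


Step 1: Compute ||x|| (intermediates to 6 decimals).
||x|| = sqrt((-3.224)^2 + (-2.112)^2 + 6.3276^2 + 6.5933^2) = 9.917905
Step 2: Project.
Since ||x|| > R, scale = R/||x|| = 5/9.917905 = 0.504139, proj(x) = scale * x
proj(x) = [-1.625344, -1.064742, 3.18999, 3.32394]
Step 3: Dot product.
a^T * proj(x) = -3*(-1.625344) - 1*(-1.064742) - 2*3.18999 + 2*3.32394 = 6.2087


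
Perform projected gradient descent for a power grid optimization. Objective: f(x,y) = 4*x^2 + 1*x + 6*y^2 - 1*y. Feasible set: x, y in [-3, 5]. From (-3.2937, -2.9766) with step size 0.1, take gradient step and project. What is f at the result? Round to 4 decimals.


Step 1: Compute gradient at (-3.2937, -2.9766).
grad_x = 2*4*-3.2937 + 1 = -25.3496
grad_y = 2*6*-2.9766 - 1 = -36.7192
Step 2: Gradient step.
x_raw = -3.2937 - 0.1*-25.3496 = -0.7587
y_raw = -2.9766 - 0.1*-36.7192 = 0.6953
Step 3: Project onto [-3, 5].
x_proj = clip(-0.7587) = -0.7587
y_proj = clip(0.6953) = 0.6953
Step 4: Evaluate f.
f(-0.7587, 0.6953) = 3.7495


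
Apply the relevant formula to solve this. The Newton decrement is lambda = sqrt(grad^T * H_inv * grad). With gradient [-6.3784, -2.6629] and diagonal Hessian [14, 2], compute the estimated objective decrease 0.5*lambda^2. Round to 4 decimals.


Step 1: H is diagonal, so H^(-1) * g = [-0.4556, -1.3315].
Step 2: g^T H^(-1) g = sum_i g_i^2 / H_ii
  = (-6.3784)^2/14 + (-2.6629)^2/2
  = 2.906 + 3.5455 = 6.4515
Step 3: Objective decrease = 0.5 * g^T H^(-1) g = 3.2258


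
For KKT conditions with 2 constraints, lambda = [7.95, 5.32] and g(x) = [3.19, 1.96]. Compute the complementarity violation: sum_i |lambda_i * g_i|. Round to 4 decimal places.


KKT complementary slackness check:
lambda_1 * g_1 = 7.95 * 3.19 = 25.3605
lambda_2 * g_2 = 5.32 * 1.96 = 10.4272
Total violation = 25.3605 + 10.4272 = 35.7877


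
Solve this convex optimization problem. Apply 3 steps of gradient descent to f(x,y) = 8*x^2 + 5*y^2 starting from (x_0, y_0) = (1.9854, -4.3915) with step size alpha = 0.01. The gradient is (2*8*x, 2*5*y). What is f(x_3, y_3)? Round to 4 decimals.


Gradient descent on f(x,y) = 8*x^2 + 5*y^2.
Starting point: (1.9854, -4.3915), alpha = 0.01
Step 1: grad_x = 2*8*1.9854 = 31.7664, grad_y = 2*5*-4.3915 = -43.915
  x_1 = 1.9854 - 0.01*31.7664 = 1.6677
  y_1 = -4.3915 - 0.01*-43.915 = -3.9524
Step 2: grad_x = 2*8*1.6677 = 26.6838, grad_y = 2*5*-3.9524 = -39.5235
  x_2 = 1.6677 - 0.01*26.6838 = 1.4009
  y_2 = -3.9524 - 0.01*-39.5235 = -3.5571
Step 3: grad_x = 2*8*1.4009 = 22.4144, grad_y = 2*5*-3.5571 = -35.5712
  x_3 = 1.4009 - 0.01*22.4144 = 1.1768
  y_3 = -3.5571 - 0.01*-35.5712 = -3.2014
f(1.1768, -3.2014) = 8*1.1768^2 + 5*(-3.2014)^2 = 62.3229


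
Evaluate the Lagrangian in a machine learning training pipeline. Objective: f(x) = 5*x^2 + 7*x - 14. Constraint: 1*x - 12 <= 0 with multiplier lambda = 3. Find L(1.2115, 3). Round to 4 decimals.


Step 1: Evaluate f(x).
f(1.2115) = 5*1.2115^2 + 7*1.2115 - 14 = 1.8192
Step 2: Evaluate g(x).
g(1.2115) = 1*1.2115 - 12 = -10.7885
Step 3: Compute Lagrangian.
L = 1.8192 + 3*-10.7885 = -30.5463


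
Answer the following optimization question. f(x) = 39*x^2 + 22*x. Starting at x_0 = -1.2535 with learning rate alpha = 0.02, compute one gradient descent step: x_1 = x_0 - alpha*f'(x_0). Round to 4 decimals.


We compute the gradient at x_0 and apply the update.
f'(x) = 78*x + 22
f'(-1.2535) = 78*-1.2535 + 22 = -75.773
x_1 = -1.2535 - 0.02*-75.773 = 0.262


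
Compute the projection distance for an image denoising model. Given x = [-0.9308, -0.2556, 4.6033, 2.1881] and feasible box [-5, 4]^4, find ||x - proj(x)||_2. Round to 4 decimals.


Project each component onto [-5, 4].
clip(-0.9308) = -0.9308, clip(-0.2556) = -0.2556, clip(4.6033) = 4.0, clip(2.1881) = 2.1881
Projection = [-0.9308, -0.2556, 4.0, 2.1881]
Squared diffs: [0.0, 0.0, 0.364, 0.0]
Distance = sqrt(0.364) = 0.6033


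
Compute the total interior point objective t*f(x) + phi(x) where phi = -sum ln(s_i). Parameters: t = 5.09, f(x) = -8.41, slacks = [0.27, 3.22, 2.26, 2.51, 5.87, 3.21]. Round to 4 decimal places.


Step 1: Compute log-barrier.
ln values: [-1.3093, 1.1694, 0.8154, 0.9203, 1.7699, 1.1663]
phi = -(-1.3093 + 1.1694 + 0.8154 + 0.9203 + 1.7699 + 1.1663) = -4.5318
Step 2: Compute augmented objective.
t*f(x) = 5.09*-8.41 = -42.8069
Total = -42.8069 - 4.5318 = -47.3387


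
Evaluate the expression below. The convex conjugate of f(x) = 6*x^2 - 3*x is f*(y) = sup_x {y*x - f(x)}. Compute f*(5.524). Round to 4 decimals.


f*(y) = sup_x {y*x - a*x^2 - b*x} = sup_x {(y-b)*x - a*x^2}
FOC: (y - b) - 2a*x = 0 => x* = (y - b)/(2a)
x* = (5.524 + 3)/(2*6) = 0.7103
f*(5.524) = (y-b)^2/(4a) = (5.524 + 3)^2/(4*6)
= 72.6586/24 = 3.0274


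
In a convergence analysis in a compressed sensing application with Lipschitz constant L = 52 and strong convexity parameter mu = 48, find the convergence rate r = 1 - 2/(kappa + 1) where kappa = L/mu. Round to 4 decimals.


Step 1: Compute the condition number.
kappa = L/mu = 52/48 = 1.0833
Step 2: Compute the convergence rate.
r = 1 - 2/(kappa + 1) = 1 - 2*mu/(L + mu) = (L - mu)/(L + mu) = 4/100 = 0.04


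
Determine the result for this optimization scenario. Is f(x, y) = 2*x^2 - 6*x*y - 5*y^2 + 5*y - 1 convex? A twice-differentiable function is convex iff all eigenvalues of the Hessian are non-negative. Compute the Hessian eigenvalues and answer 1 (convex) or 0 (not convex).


The Hessian of f(x,y) = 2*x^2 - 6*x*y - 5*y^2 + 5*y - 1 is:
H = [[4, -6], [-6, -10]]
Trace = 4 - 10 = -6
Determinant = 4*-10 - (-6)^2 = -76
Discriminant = (-6)^2 - 4*-76 = 340.0
Eigenvalues: lambda_1 = -12.2195, lambda_2 = 6.2195
The function is not convex.

0


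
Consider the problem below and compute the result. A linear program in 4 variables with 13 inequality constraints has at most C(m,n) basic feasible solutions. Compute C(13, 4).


Each vertex corresponds to some choice of n active constraints out of m, so the number of vertices is at most C(m, n) = m! / (n!(m-n)!).
m = 13, n = 4
Numerator: 13 * 12 * 11 * 10
Denominator: 4! = 24
C(13, 4) = 715


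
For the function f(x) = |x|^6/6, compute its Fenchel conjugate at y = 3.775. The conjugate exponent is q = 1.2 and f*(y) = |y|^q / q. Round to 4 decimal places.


The conjugate exponent q satisfies 1/p + 1/q = 1.
p = 6, so q = 6/(6 - 1) = 1.2
|y|^q = 3.775^1.2 = 4.9238
f*(3.775) = 4.9238 / 1.2 = 4.1032


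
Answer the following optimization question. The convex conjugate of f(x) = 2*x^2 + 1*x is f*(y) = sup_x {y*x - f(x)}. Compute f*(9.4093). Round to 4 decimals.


f*(y) = sup_x {y*x - a*x^2 - b*x} = sup_x {(y-b)*x - a*x^2}
FOC: (y - b) - 2a*x = 0 => x* = (y - b)/(2a)
x* = (9.4093 - 1)/(2*2) = 2.1023
f*(9.4093) = (y-b)^2/(4a) = (9.4093 - 1)^2/(4*2)
= 70.7163/8 = 8.8395


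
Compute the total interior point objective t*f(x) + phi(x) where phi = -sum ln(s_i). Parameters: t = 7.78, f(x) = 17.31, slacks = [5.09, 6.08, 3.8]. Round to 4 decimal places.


Step 1: Compute log-barrier.
ln values: [1.6273, 1.805, 1.335]
phi = -(1.6273 + 1.805 + 1.335) = -4.7673
Step 2: Compute augmented objective.
t*f(x) = 7.78*17.31 = 134.6718
Total = 134.6718 - 4.7673 = 129.9045


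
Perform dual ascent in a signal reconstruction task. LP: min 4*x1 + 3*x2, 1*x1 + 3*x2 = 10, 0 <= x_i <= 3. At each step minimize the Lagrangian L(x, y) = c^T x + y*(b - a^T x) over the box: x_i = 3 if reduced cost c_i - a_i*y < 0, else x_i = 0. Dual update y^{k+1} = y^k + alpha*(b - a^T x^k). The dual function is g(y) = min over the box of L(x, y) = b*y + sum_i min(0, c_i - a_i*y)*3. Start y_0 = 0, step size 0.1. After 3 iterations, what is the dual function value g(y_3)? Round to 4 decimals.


Dual ascent for LP: min 4*x1 + 3*x2, 1*x1 + 3*x2 = 10, 0 <= x_i <= 3
Step 1: y^k = 0.0, reduced costs: (4.0, 3.0)
  x^k = (0.0, 0.0), subgradient = b - a^T x = 10.0
  y^{k+1} = 0.0 + 0.1*10.0 = 1.0
Step 2: y^k = 1.0, reduced costs: (3.0, 0.0)
  x^k = (0.0, 0.0), subgradient = b - a^T x = 10.0
  y^{k+1} = 1.0 + 0.1*10.0 = 2.0
Step 3: y^k = 2.0, reduced costs: (2.0, -3.0)
  x^k = (0.0, 3.0), subgradient = b - a^T x = 1.0
  y^{k+1} = 2.0 + 0.1*1.0 = 2.1
Dual objective at y_3 = 2.1: reduced costs (1.9, -3.3), box minimizer x = (0.0, 3.0)
g(y_3) = b*y + (c1 - a1*y)*x1 + (c2 - a2*y)*x2 = 10*2.1 + 1.9*0.0 + (-3.3)*3.0 = 21.0 + 0.0 - 9.9 = 11.1


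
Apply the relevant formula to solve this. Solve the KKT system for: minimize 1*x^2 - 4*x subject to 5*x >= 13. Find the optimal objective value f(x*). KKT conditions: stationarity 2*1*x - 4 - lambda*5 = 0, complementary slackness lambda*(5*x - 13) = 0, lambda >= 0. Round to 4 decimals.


Step 1: Try lambda = 0 (constraint inactive).
x_unc = 4/(2*1) = 2.0
Check: 5*2.0 = 10.0 < 13 -- violated!
Step 2: Constraint must be active: 5*x = 13
x* = 13/5 = 2.6
lambda = (2*1*2.6 - 4)/5 = 0.24
Step 3: Compute optimal value.
f(x*) = 1*2.6^2 - 4*2.6 = -3.64


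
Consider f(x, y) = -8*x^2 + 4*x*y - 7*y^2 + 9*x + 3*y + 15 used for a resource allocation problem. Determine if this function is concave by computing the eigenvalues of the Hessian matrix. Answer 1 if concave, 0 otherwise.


The Hessian of f(x,y) = -8*x^2 + 4*x*y - 7*y^2 + 9*x + 3*y + 15 is:
H = [[-16, 4], [4, -14]]
Trace = -16 - 14 = -30
Determinant = -16*-14 - (4)^2 = 208
Discriminant = (-30)^2 - 4*208 = 68.0
Eigenvalues: lambda_1 = -19.1231, lambda_2 = -10.8769
The function is concave.

1


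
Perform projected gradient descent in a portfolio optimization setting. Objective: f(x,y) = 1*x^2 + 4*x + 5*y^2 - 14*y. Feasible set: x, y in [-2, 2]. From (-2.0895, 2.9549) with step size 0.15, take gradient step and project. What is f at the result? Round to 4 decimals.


Step 1: Compute gradient at (-2.0895, 2.9549).
grad_x = 2*1*-2.0895 + 4 = -0.179
grad_y = 2*5*2.9549 - 14 = 15.549
Step 2: Gradient step.
x_raw = -2.0895 - 0.15*-0.179 = -2.0627
y_raw = 2.9549 - 0.15*15.549 = 0.6226
Step 3: Project onto [-2, 2].
x_proj = clip(-2.0627) = -2.0
y_proj = clip(0.6226) = 0.6226
Step 4: Evaluate f.
f(-2.0, 0.6226) = -10.7779


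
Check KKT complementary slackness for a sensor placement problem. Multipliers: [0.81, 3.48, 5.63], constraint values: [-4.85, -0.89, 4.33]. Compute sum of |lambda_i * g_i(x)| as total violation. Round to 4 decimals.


KKT complementary slackness check:
lambda_1 * g_1 = 0.81 * -4.85 = -3.9285
lambda_2 * g_2 = 3.48 * -0.89 = -3.0972
lambda_3 * g_3 = 5.63 * 4.33 = 24.3779
Total violation = 3.9285 + 3.0972 + 24.3779 = 31.4036


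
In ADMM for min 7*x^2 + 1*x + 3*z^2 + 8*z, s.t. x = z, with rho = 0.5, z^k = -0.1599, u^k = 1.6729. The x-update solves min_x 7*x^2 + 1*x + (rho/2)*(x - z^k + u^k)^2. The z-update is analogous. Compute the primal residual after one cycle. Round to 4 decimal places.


ADMM iteration with rho = 0.5, z^k = -0.1599, u^k = 1.6729
Step 1: x-update.
Minimize 7*x^2 + 1*x + (0.5/2)*(x + 0.1599 + 1.6729)^2
FOC: (2*7 + 0.5)*x = -1 + 0.5*(-0.1599 - 1.6729)
x^{k+1} = -0.1322
Step 2: z-update.
Minimize 3*z^2 + 8*z + (0.5/2)*(-0.1322 - z + 1.6729)^2
FOC: (2*3 + 0.5)*z = -8 + 0.5*(-0.1322 + 1.6729)
z^{k+1} = -1.1123
Step 3: u-update.
u^{k+1} = 1.6729 - 0.1322 + 1.1123 = 2.653
Step 4: Primal residual = |-0.1322 + 1.1123| = 0.9801


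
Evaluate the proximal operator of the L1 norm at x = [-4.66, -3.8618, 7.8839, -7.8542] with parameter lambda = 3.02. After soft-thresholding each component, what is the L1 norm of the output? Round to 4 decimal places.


Soft-thresholding with lambda = 3.02:
prox(-4.66) = sign(-4.66)*max(|-4.66| - 3.02, 0) = -1.64
prox(-3.8618) = sign(-3.8618)*max(|-3.8618| - 3.02, 0) = -0.8418
prox(7.8839) = sign(7.8839)*max(|7.8839| - 3.02, 0) = 4.8639
prox(-7.8542) = sign(-7.8542)*max(|-7.8542| - 3.02, 0) = -4.8342
prox(x) = [-1.64, -0.8418, 4.8639, -4.8342]
||prox(x)||_1 = 1.64 + 0.8418 + 4.8639 + 4.8342 = 12.1799


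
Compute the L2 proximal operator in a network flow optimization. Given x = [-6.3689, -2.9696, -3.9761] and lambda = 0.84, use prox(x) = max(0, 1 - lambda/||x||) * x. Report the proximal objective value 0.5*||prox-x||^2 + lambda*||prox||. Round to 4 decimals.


Step 1: Compute ||x||.
||x|| = 8.0741
Step 2: Compute scaling factor.
scale = max(0, 1 - 0.84/8.0741) = 0.896
Step 3: prox(x) = [-5.7063, -2.6607, -3.5624]
||prox(x)|| = 7.2341
Step 4: Proximal objective.
0.5*||prox-x||^2 = 0.3528
lambda*||prox|| = 6.0766
Total = 6.4294


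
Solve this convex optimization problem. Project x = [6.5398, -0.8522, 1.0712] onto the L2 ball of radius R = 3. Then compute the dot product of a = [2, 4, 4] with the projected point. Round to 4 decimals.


Step 1: Compute ||x|| (intermediates to 6 decimals).
||x|| = sqrt(6.5398^2 + (-0.8522)^2 + 1.0712^2) = 6.681519
Step 2: Project.
Since ||x|| > R, scale = R/||x|| = 3/6.681519 = 0.449, proj(x) = scale * x
proj(x) = [2.93637, -0.382638, 0.480969]
Step 3: Dot product.
a^T * proj(x) = 2*2.93637 + 4*(-0.382638) + 4*0.480969 = 6.2661


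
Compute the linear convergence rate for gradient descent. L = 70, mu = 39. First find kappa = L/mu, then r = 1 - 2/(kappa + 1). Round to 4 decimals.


Step 1: Compute the condition number.
kappa = L/mu = 70/39 = 1.7949
Step 2: Compute the convergence rate.
r = 1 - 2/(kappa + 1) = 1 - 2*mu/(L + mu) = (L - mu)/(L + mu) = 31/109 = 0.2844


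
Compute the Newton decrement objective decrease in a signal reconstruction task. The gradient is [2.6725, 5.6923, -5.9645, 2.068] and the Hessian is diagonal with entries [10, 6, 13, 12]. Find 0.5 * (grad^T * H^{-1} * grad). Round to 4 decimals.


Step 1: H is diagonal, so H^(-1) * g = [0.2673, 0.9487, -0.4588, 0.1723].
Step 2: g^T H^(-1) g = sum_i g_i^2 / H_ii
  = (2.6725)^2/10 + (5.6923)^2/6 + (-5.9645)^2/13 + (2.068)^2/12
  = 0.7142 + 5.4004 + 2.7366 + 0.3564 = 9.2075
Step 3: Objective decrease = 0.5 * g^T H^(-1) g = 4.6038


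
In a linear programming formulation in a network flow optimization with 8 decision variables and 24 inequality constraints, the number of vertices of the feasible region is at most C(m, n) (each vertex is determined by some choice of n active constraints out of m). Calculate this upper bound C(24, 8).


Each vertex corresponds to some choice of n active constraints out of m, so the number of vertices is at most C(m, n) = m! / (n!(m-n)!).
m = 24, n = 8
Numerator: 24 * 23 * 22 * 21 * 20 * 19 * 18 * 17
Denominator: 8! = 40320
C(24, 8) = 735471


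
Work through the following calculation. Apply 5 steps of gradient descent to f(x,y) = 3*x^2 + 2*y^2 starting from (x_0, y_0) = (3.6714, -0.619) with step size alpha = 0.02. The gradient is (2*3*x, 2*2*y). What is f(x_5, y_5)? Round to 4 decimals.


Gradient descent on f(x,y) = 3*x^2 + 2*y^2.
Starting point: (3.6714, -0.619), alpha = 0.02
Step 1: grad_x = 2*3*3.6714 = 22.0284, grad_y = 2*2*-0.619 = -2.476
  x_1 = 3.6714 - 0.02*22.0284 = 3.2308
  y_1 = -0.619 - 0.02*-2.476 = -0.5695
Step 2: grad_x = 2*3*3.2308 = 19.385, grad_y = 2*2*-0.5695 = -2.2779
  x_2 = 3.2308 - 0.02*19.385 = 2.8431
  y_2 = -0.5695 - 0.02*-2.2779 = -0.5239
Step 3: grad_x = 2*3*2.8431 = 17.0588, grad_y = 2*2*-0.5239 = -2.0957
  x_3 = 2.8431 - 0.02*17.0588 = 2.502
  y_3 = -0.5239 - 0.02*-2.0957 = -0.482
Step 4: grad_x = 2*3*2.502 = 15.0117, grad_y = 2*2*-0.482 = -1.928
  x_4 = 2.502 - 0.02*15.0117 = 2.2017
  y_4 = -0.482 - 0.02*-1.928 = -0.4434
Step 5: grad_x = 2*3*2.2017 = 13.2103, grad_y = 2*2*-0.4434 = -1.7738
  x_5 = 2.2017 - 0.02*13.2103 = 1.9375
  y_5 = -0.4434 - 0.02*-1.7738 = -0.408
f(1.9375, -0.408) = 3*1.9375^2 + 2*(-0.408)^2 = 11.5948


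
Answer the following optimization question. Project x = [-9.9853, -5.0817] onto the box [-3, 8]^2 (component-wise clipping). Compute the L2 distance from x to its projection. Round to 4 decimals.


Project each component onto [-3, 8].
clip(-9.9853) = -3.0, clip(-5.0817) = -3.0
Projection = [-3.0, -3.0]
Squared diffs: [48.7944, 4.3335]
Distance = sqrt(53.1279) = 7.2889


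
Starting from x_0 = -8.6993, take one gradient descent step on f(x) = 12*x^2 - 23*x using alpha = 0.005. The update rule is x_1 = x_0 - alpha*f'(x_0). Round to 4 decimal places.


We compute the gradient at x_0 and apply the update.
f'(x) = 24*x - 23
f'(-8.6993) = 24*-8.6993 - 23 = -231.7832
x_1 = -8.6993 - 0.005*-231.7832 = -7.5404


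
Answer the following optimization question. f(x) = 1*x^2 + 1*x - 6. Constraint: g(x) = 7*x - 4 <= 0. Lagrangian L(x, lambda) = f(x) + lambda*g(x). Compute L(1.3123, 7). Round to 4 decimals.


Step 1: Evaluate f(x).
f(1.3123) = 1*1.3123^2 + 1*1.3123 - 6 = -2.9656
Step 2: Evaluate g(x).
g(1.3123) = 7*1.3123 - 4 = 5.1861
Step 3: Compute Lagrangian.
L = -2.9656 + 7*5.1861 = 33.3371


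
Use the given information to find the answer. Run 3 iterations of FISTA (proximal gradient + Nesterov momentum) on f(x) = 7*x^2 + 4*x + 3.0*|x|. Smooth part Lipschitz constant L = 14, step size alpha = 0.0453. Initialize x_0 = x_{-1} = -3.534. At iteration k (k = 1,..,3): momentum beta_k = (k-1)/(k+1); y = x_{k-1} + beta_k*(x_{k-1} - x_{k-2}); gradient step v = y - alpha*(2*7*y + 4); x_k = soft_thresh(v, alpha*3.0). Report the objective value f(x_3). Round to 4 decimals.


FISTA on f(x) = 7*x^2 + 4*x + 3.0*|x|
L = 14, alpha = 0.0453
Iteration 1: beta = 0.0, y = -3.534 + 0.0*(-3.534 + 3.534) = -3.534
  grad(y) = -45.476, v = y - alpha*grad = -1.4739
  prox(v) = soft_thresh(-1.4739, 0.1359) = -1.338
Iteration 2: beta = 0.3333, y = -1.338 + 0.3333*(-1.338 + 3.534) = -0.606
  grad(y) = -4.4847, v = y - alpha*grad = -0.4029
  prox(v) = soft_thresh(-0.4029, 0.1359) = -0.267
Iteration 3: beta = 0.5, y = -0.267 + 0.5*(-0.267 + 1.338) = 0.2685
  grad(y) = 7.7594, v = y - alpha*grad = -0.083
  prox(v) = soft_thresh(-0.083, 0.1359) = 0.0
f(x_3) = 7*0.0^2 + 4*0.0 + 3.0*|0.0| = 0.0


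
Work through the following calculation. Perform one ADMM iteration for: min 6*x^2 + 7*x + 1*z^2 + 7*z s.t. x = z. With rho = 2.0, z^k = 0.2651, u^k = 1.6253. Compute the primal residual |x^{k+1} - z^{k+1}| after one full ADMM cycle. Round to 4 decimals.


ADMM iteration with rho = 2.0, z^k = 0.2651, u^k = 1.6253
Step 1: x-update.
Minimize 6*x^2 + 7*x + (2.0/2)*(x - 0.2651 + 1.6253)^2
FOC: (2*6 + 2.0)*x = -7 + 2.0*(0.2651 - 1.6253)
x^{k+1} = -0.6943
Step 2: z-update.
Minimize 1*z^2 + 7*z + (2.0/2)*(-0.6943 - z + 1.6253)^2
FOC: (2*1 + 2.0)*z = -7 + 2.0*(-0.6943 + 1.6253)
z^{k+1} = -1.2845
Step 3: u-update.
u^{k+1} = 1.6253 - 0.6943 + 1.2845 = 2.2155
Step 4: Primal residual = |-0.6943 + 1.2845| = 0.5902


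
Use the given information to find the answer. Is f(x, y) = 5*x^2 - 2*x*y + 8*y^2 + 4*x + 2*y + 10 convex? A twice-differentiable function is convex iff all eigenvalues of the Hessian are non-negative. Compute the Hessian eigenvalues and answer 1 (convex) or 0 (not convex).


The Hessian of f(x,y) = 5*x^2 - 2*x*y + 8*y^2 + 4*x + 2*y + 10 is:
H = [[10, -2], [-2, 16]]
Trace = 10 + 16 = 26
Determinant = 10*16 - (-2)^2 = 156
Discriminant = (26)^2 - 4*156 = 52.0
Eigenvalues: lambda_1 = 9.3944, lambda_2 = 16.6056
The function is convex.

1


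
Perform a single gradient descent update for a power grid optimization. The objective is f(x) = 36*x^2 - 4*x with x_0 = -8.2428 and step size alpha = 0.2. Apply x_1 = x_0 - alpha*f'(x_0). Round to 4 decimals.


We compute the gradient at x_0 and apply the update.
f'(x) = 72*x - 4
f'(-8.2428) = 72*-8.2428 - 4 = -597.4816
x_1 = -8.2428 - 0.2*-597.4816 = 111.2535


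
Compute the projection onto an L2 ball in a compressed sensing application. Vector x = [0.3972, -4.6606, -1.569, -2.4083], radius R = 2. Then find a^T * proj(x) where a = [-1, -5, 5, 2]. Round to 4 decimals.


Step 1: Compute ||x|| (intermediates to 6 decimals).
||x|| = sqrt(0.3972^2 + (-4.6606)^2 + (-1.569)^2 + (-2.4083)^2) = 5.490048
Step 2: Project.
Since ||x|| > R, scale = R/||x|| = 2/5.490048 = 0.364296, proj(x) = scale * x
proj(x) = [0.144698, -1.697838, -0.57158, -0.877334]
Step 3: Dot product.
a^T * proj(x) = -1*0.144698 - 5*(-1.697838) + 5*(-0.57158) + 2*(-0.877334) = 3.7319


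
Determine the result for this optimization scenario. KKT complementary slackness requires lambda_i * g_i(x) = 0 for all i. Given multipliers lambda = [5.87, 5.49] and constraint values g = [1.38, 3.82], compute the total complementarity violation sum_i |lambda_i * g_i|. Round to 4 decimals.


KKT complementary slackness check:
lambda_1 * g_1 = 5.87 * 1.38 = 8.1006
lambda_2 * g_2 = 5.49 * 3.82 = 20.9718
Total violation = 8.1006 + 20.9718 = 29.0724


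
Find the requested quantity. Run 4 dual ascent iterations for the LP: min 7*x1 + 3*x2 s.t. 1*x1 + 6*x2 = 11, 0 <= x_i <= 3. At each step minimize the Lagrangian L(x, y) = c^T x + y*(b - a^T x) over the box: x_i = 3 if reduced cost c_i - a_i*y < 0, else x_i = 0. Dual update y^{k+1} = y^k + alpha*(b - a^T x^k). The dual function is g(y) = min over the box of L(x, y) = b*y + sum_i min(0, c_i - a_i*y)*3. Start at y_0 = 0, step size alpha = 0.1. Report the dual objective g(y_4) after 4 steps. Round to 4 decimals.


Dual ascent for LP: min 7*x1 + 3*x2, 1*x1 + 6*x2 = 11, 0 <= x_i <= 3
Step 1: y^k = 0.0, reduced costs: (7.0, 3.0)
  x^k = (0.0, 0.0), subgradient = b - a^T x = 11.0
  y^{k+1} = 0.0 + 0.1*11.0 = 1.1
Step 2: y^k = 1.1, reduced costs: (5.9, -3.6)
  x^k = (0.0, 3.0), subgradient = b - a^T x = -7.0
  y^{k+1} = 1.1 + 0.1*-7.0 = 0.4
Step 3: y^k = 0.4, reduced costs: (6.6, 0.6)
  x^k = (0.0, 0.0), subgradient = b - a^T x = 11.0
  y^{k+1} = 0.4 + 0.1*11.0 = 1.5
Step 4: y^k = 1.5, reduced costs: (5.5, -6.0)
  x^k = (0.0, 3.0), subgradient = b - a^T x = -7.0
  y^{k+1} = 1.5 + 0.1*-7.0 = 0.8
Dual objective at y_4 = 0.8: reduced costs (6.2, -1.8), box minimizer x = (0.0, 3.0)
g(y_4) = b*y + (c1 - a1*y)*x1 + (c2 - a2*y)*x2 = 11*0.8 + 6.2*0.0 + (-1.8)*3.0 = 8.8 + 0.0 - 5.4 = 3.4


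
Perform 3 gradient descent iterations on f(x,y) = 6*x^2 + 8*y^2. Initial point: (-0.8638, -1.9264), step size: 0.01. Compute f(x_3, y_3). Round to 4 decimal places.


Gradient descent on f(x,y) = 6*x^2 + 8*y^2.
Starting point: (-0.8638, -1.9264), alpha = 0.01
Step 1: grad_x = 2*6*-0.8638 = -10.3656, grad_y = 2*8*-1.9264 = -30.8224
  x_1 = -0.8638 - 0.01*-10.3656 = -0.7601
  y_1 = -1.9264 - 0.01*-30.8224 = -1.6182
Step 2: grad_x = 2*6*-0.7601 = -9.1217, grad_y = 2*8*-1.6182 = -25.8908
  x_2 = -0.7601 - 0.01*-9.1217 = -0.6689
  y_2 = -1.6182 - 0.01*-25.8908 = -1.3593
Step 3: grad_x = 2*6*-0.6689 = -8.0271, grad_y = 2*8*-1.3593 = -21.7483
  x_3 = -0.6689 - 0.01*-8.0271 = -0.5887
  y_3 = -1.3593 - 0.01*-21.7483 = -1.1418
f(-0.5887, -1.1418) = 6*(-0.5887)^2 + 8*(-1.1418)^2 = 12.5085


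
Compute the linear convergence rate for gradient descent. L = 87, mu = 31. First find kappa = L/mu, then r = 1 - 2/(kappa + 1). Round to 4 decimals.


Step 1: Compute the condition number.
kappa = L/mu = 87/31 = 2.8065
Step 2: Compute the convergence rate.
r = 1 - 2/(kappa + 1) = 1 - 2*mu/(L + mu) = (L - mu)/(L + mu) = 56/118 = 0.4746


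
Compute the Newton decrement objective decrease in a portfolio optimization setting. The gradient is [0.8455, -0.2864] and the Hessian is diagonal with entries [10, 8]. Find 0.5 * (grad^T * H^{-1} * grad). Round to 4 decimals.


Step 1: H is diagonal, so H^(-1) * g = [0.0846, -0.0358].
Step 2: g^T H^(-1) g = sum_i g_i^2 / H_ii
  = (0.8455)^2/10 + (-0.2864)^2/8
  = 0.0715 + 0.0103 = 0.0817
Step 3: Objective decrease = 0.5 * g^T H^(-1) g = 0.0409


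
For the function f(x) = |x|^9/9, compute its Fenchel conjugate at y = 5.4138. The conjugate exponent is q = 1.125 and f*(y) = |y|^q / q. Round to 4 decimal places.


The conjugate exponent q satisfies 1/p + 1/q = 1.
p = 9, so q = 9/(9 - 1) = 1.125
|y|^q = 5.4138^1.125 = 6.6864
f*(5.4138) = 6.6864 / 1.125 = 5.9434


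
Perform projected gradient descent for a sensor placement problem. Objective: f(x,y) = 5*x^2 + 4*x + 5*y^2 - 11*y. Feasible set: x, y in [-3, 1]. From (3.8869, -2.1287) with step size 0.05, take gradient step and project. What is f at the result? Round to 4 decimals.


Step 1: Compute gradient at (3.8869, -2.1287).
grad_x = 2*5*3.8869 + 4 = 42.869
grad_y = 2*5*-2.1287 - 11 = -32.287
Step 2: Gradient step.
x_raw = 3.8869 - 0.05*42.869 = 1.7435
y_raw = -2.1287 - 0.05*-32.287 = -0.5144
Step 3: Project onto [-3, 1].
x_proj = clip(1.7435) = 1.0
y_proj = clip(-0.5144) = -0.5144
Step 4: Evaluate f.
f(1.0, -0.5144) = 15.9806


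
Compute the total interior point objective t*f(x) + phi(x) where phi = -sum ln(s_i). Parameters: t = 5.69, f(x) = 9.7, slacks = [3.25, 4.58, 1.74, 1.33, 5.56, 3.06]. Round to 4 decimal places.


Step 1: Compute log-barrier.
ln values: [1.1787, 1.5217, 0.5539, 0.2852, 1.7156, 1.1184]
phi = -(1.1787 + 1.5217 + 0.5539 + 0.2852 + 1.7156 + 1.1184) = -6.3734
Step 2: Compute augmented objective.
t*f(x) = 5.69*9.7 = 55.193
Total = 55.193 - 6.3734 = 48.8196


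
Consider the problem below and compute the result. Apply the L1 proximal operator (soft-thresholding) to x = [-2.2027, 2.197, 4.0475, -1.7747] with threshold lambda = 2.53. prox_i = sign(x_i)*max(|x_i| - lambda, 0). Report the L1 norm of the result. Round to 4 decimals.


Soft-thresholding with lambda = 2.53:
prox(-2.2027) = sign(-2.2027)*max(|-2.2027| - 2.53, 0) = 0.0
prox(2.197) = sign(2.197)*max(|2.197| - 2.53, 0) = 0.0
prox(4.0475) = sign(4.0475)*max(|4.0475| - 2.53, 0) = 1.5175
prox(-1.7747) = sign(-1.7747)*max(|-1.7747| - 2.53, 0) = 0.0
prox(x) = [0.0, 0.0, 1.5175, 0.0]
||prox(x)||_1 = 0.0 + 0.0 + 1.5175 + 0.0 = 1.5175


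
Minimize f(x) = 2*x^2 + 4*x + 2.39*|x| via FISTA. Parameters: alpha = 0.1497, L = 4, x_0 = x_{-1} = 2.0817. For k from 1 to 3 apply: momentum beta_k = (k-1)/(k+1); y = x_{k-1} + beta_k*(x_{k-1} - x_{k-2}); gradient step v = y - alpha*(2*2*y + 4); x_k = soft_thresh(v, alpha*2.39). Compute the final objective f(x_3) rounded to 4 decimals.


FISTA on f(x) = 2*x^2 + 4*x + 2.39*|x|
L = 4, alpha = 0.1497
Iteration 1: beta = 0.0, y = 2.0817 + 0.0*(2.0817 - 2.0817) = 2.0817
  grad(y) = 12.3268, v = y - alpha*grad = 0.2364
  prox(v) = soft_thresh(0.2364, 0.3578) = 0.0
Iteration 2: beta = 0.3333, y = 0.0 + 0.3333*(0.0 - 2.0817) = -0.6939
  grad(y) = 1.2244, v = y - alpha*grad = -0.8772
  prox(v) = soft_thresh(-0.8772, 0.3578) = -0.5194
Iteration 3: beta = 0.5, y = -0.5194 + 0.5*(-0.5194 - 0.0) = -0.7791
  grad(y) = 0.8835, v = y - alpha*grad = -0.9114
  prox(v) = soft_thresh(-0.9114, 0.3578) = -0.5536
f(x_3) = 2*(-0.5536)^2 + 4*(-0.5536) + 2.39*|-0.5536| = -0.2784


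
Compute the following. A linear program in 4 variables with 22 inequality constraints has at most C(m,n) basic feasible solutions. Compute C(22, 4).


Each vertex corresponds to some choice of n active constraints out of m, so the number of vertices is at most C(m, n) = m! / (n!(m-n)!).
m = 22, n = 4
Numerator: 22 * 21 * 20 * 19
Denominator: 4! = 24
C(22, 4) = 7315


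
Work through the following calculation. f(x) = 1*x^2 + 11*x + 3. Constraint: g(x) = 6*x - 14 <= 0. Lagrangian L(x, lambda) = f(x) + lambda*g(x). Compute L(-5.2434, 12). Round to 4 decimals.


Step 1: Evaluate f(x).
f(-5.2434) = 1*(-5.2434)^2 + 11*(-5.2434) + 3 = -27.1842
Step 2: Evaluate g(x).
g(-5.2434) = 6*-5.2434 - 14 = -45.4604
Step 3: Compute Lagrangian.
L = -27.1842 + 12*-45.4604 = -572.709


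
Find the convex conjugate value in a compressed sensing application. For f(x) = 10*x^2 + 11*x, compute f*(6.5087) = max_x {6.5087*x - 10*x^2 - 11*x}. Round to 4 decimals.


f*(y) = sup_x {y*x - a*x^2 - b*x} = sup_x {(y-b)*x - a*x^2}
FOC: (y - b) - 2a*x = 0 => x* = (y - b)/(2a)
x* = (6.5087 - 11)/(2*10) = -0.2246
f*(6.5087) = (y-b)^2/(4a) = (6.5087 - 11)^2/(4*10)
= 20.1718/40 = 0.5043


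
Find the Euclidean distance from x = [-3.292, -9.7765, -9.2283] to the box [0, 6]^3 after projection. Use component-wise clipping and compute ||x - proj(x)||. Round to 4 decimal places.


Project each component onto [0, 6].
clip(-3.292) = 0.0, clip(-9.7765) = 0.0, clip(-9.2283) = 0.0
Projection = [0.0, 0.0, 0.0]
Squared diffs: [10.8373, 95.58, 85.1615]
Distance = sqrt(191.5788) = 13.8412


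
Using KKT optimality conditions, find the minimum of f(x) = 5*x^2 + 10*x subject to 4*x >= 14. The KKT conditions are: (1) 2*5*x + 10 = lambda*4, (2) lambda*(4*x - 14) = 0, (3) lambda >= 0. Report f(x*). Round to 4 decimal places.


Step 1: Try lambda = 0 (constraint inactive).
x_unc = -10/(2*5) = -1.0
Check: 4*-1.0 = -4.0 < 14 -- violated!
Step 2: Constraint must be active: 4*x = 14
x* = 14/4 = 3.5
lambda = (2*5*3.5 + 10)/4 = 11.25
Step 3: Compute optimal value.
f(x*) = 5*3.5^2 + 10*3.5 = 96.25


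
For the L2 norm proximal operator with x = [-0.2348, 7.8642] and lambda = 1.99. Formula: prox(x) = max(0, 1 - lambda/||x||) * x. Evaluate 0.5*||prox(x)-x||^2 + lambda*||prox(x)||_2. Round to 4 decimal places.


Step 1: Compute ||x||.
||x|| = 7.8677
Step 2: Compute scaling factor.
scale = max(0, 1 - 1.99/7.8677) = 0.7471
Step 3: prox(x) = [-0.1754, 5.8751]
||prox(x)|| = 5.8777
Step 4: Proximal objective.
0.5*||prox-x||^2 = 1.9801
lambda*||prox|| = 11.6966
Total = 13.6767


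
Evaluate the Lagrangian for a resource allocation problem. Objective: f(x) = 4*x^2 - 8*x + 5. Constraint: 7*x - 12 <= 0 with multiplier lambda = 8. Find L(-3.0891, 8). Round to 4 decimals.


Step 1: Evaluate f(x).
f(-3.0891) = 4*(-3.0891)^2 - 8*(-3.0891) + 5 = 67.883
Step 2: Evaluate g(x).
g(-3.0891) = 7*-3.0891 - 12 = -33.6237
Step 3: Compute Lagrangian.
L = 67.883 + 8*-33.6237 = -201.1066


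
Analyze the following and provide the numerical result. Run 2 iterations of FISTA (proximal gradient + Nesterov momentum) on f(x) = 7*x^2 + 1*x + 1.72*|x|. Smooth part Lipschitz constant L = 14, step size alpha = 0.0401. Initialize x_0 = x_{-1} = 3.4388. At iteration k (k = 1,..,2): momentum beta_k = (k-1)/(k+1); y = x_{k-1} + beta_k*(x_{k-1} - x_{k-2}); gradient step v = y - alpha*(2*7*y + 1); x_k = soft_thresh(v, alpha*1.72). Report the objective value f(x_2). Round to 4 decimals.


FISTA on f(x) = 7*x^2 + 1*x + 1.72*|x|
L = 14, alpha = 0.0401
Iteration 1: beta = 0.0, y = 3.4388 + 0.0*(3.4388 - 3.4388) = 3.4388
  grad(y) = 49.1432, v = y - alpha*grad = 1.4682
  prox(v) = soft_thresh(1.4682, 0.069) = 1.3992
Iteration 2: beta = 0.3333, y = 1.3992 + 0.3333*(1.3992 - 3.4388) = 0.7193
  grad(y) = 11.0704, v = y - alpha*grad = 0.2754
  prox(v) = soft_thresh(0.2754, 0.069) = 0.2064
f(x_2) = 7*0.2064^2 + 1*0.2064 + 1.72*|0.2064| = 0.8597


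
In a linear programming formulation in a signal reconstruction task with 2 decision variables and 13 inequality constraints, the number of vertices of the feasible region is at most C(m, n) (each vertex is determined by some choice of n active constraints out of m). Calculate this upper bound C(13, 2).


Each vertex corresponds to some choice of n active constraints out of m, so the number of vertices is at most C(m, n) = m! / (n!(m-n)!).
m = 13, n = 2
Numerator: 13 * 12
Denominator: 2! = 2
C(13, 2) = 78


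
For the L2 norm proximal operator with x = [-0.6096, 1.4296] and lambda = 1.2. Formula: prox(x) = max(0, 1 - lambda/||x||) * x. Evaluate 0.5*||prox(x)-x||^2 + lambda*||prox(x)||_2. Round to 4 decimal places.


Step 1: Compute ||x||.
||x|| = 1.5541
Step 2: Compute scaling factor.
scale = max(0, 1 - 1.2/1.5541) = 0.2279
Step 3: prox(x) = [-0.1389, 0.3258]
||prox(x)|| = 0.3541
Step 4: Proximal objective.
0.5*||prox-x||^2 = 0.72
lambda*||prox|| = 0.4249
Total = 1.145


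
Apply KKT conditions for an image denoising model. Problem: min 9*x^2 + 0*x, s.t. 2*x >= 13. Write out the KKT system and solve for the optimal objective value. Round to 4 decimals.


Step 1: Try lambda = 0 (constraint inactive).
x_unc = 0/(2*9) = 0.0
Check: 2*0.0 = 0.0 < 13 -- violated!
Step 2: Constraint must be active: 2*x = 13
x* = 13/2 = 6.5
lambda = (2*9*6.5 + 0)/2 = 58.5
Step 3: Compute optimal value.
f(x*) = 9*6.5^2 + 0*6.5 = 380.25


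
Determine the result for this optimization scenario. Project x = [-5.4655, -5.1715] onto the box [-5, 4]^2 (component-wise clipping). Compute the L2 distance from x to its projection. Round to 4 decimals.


Project each component onto [-5, 4].
clip(-5.4655) = -5.0, clip(-5.1715) = -5.0
Projection = [-5.0, -5.0]
Squared diffs: [0.2167, 0.0294]
Distance = sqrt(0.2461) = 0.4961


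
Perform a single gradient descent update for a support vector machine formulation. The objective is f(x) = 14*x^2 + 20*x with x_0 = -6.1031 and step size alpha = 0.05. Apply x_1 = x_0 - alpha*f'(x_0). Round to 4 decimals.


We compute the gradient at x_0 and apply the update.
f'(x) = 28*x + 20
f'(-6.1031) = 28*-6.1031 + 20 = -150.8868
x_1 = -6.1031 - 0.05*-150.8868 = 1.4412


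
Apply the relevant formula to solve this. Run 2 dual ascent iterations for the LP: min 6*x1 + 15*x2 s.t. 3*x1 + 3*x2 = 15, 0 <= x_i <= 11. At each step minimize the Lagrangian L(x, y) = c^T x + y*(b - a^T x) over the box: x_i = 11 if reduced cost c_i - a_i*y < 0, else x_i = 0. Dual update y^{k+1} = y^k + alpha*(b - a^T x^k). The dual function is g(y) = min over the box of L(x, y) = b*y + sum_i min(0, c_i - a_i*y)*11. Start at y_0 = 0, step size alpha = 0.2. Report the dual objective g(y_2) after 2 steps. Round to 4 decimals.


Dual ascent for LP: min 6*x1 + 15*x2, 3*x1 + 3*x2 = 15, 0 <= x_i <= 11
Step 1: y^k = 0.0, reduced costs: (6.0, 15.0)
  x^k = (0.0, 0.0), subgradient = b - a^T x = 15.0
  y^{k+1} = 0.0 + 0.2*15.0 = 3.0
Step 2: y^k = 3.0, reduced costs: (-3.0, 6.0)
  x^k = (11.0, 0.0), subgradient = b - a^T x = -18.0
  y^{k+1} = 3.0 + 0.2*-18.0 = -0.6
Dual objective at y_2 = -0.6: reduced costs (7.8, 16.8), box minimizer x = (0.0, 0.0)
g(y_2) = b*y + (c1 - a1*y)*x1 + (c2 - a2*y)*x2 = 15*(-0.6) + 7.8*0.0 + 16.8*0.0 = -9.0 + 0.0 + 0.0 = -9.0


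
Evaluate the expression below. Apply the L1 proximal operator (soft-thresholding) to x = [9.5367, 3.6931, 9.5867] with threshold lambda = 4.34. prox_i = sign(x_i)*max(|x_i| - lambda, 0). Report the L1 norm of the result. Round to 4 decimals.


Soft-thresholding with lambda = 4.34:
prox(9.5367) = sign(9.5367)*max(|9.5367| - 4.34, 0) = 5.1967
prox(3.6931) = sign(3.6931)*max(|3.6931| - 4.34, 0) = 0.0
prox(9.5867) = sign(9.5867)*max(|9.5867| - 4.34, 0) = 5.2467
prox(x) = [5.1967, 0.0, 5.2467]
||prox(x)||_1 = 5.1967 + 0.0 + 5.2467 = 10.4434


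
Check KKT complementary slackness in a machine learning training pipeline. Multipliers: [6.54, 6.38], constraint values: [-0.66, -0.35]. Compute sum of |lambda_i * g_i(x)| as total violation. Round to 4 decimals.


KKT complementary slackness check:
lambda_1 * g_1 = 6.54 * -0.66 = -4.3164
lambda_2 * g_2 = 6.38 * -0.35 = -2.233
Total violation = 4.3164 + 2.233 = 6.5494


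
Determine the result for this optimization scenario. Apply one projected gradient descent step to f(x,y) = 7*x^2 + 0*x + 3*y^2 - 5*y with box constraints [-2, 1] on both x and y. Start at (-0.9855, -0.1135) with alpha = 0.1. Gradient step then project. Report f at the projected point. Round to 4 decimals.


Step 1: Compute gradient at (-0.9855, -0.1135).
grad_x = 2*7*-0.9855 + 0 = -13.797
grad_y = 2*3*-0.1135 - 5 = -5.681
Step 2: Gradient step.
x_raw = -0.9855 - 0.1*-13.797 = 0.3942
y_raw = -0.1135 - 0.1*-5.681 = 0.4546
Step 3: Project onto [-2, 1].
x_proj = clip(0.3942) = 0.3942
y_proj = clip(0.4546) = 0.4546
Step 4: Evaluate f.
f(0.3942, 0.4546) = -0.5653


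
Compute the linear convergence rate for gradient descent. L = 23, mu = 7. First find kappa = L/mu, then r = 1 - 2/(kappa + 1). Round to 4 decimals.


Step 1: Compute the condition number.
kappa = L/mu = 23/7 = 3.2857
Step 2: Compute the convergence rate.
r = 1 - 2/(kappa + 1) = 1 - 2*mu/(L + mu) = (L - mu)/(L + mu) = 16/30 = 0.5333


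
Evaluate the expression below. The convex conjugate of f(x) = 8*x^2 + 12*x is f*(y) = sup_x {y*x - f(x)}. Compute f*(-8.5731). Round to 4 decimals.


f*(y) = sup_x {y*x - a*x^2 - b*x} = sup_x {(y-b)*x - a*x^2}
FOC: (y - b) - 2a*x = 0 => x* = (y - b)/(2a)
x* = (-8.5731 - 12)/(2*8) = -1.2858
f*(-8.5731) = (y-b)^2/(4a) = (-8.5731 - 12)^2/(4*8)
= 423.2524/32 = 13.2266


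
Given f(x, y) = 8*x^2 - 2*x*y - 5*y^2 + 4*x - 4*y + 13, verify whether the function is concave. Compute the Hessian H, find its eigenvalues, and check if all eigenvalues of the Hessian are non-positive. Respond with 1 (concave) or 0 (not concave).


The Hessian of f(x,y) = 8*x^2 - 2*x*y - 5*y^2 + 4*x - 4*y + 13 is:
H = [[16, -2], [-2, -10]]
Trace = 16 - 10 = 6
Determinant = 16*-10 - (-2)^2 = -164
Discriminant = (6)^2 - 4*-164 = 692.0
Eigenvalues: lambda_1 = -10.1529, lambda_2 = 16.1529
The function is not concave.

0


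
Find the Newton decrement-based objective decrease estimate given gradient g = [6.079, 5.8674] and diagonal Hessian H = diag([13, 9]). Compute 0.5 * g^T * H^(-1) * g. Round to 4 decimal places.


Step 1: H is diagonal, so H^(-1) * g = [0.4676, 0.6519].
Step 2: g^T H^(-1) g = sum_i g_i^2 / H_ii
  = (6.079)^2/13 + (5.8674)^2/9
  = 2.8426 + 3.8252 = 6.6678
Step 3: Objective decrease = 0.5 * g^T H^(-1) g = 3.3339


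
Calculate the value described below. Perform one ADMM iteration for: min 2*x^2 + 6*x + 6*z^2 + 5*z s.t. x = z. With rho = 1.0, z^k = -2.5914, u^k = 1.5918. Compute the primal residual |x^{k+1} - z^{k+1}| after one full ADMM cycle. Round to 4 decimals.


ADMM iteration with rho = 1.0, z^k = -2.5914, u^k = 1.5918
Step 1: x-update.
Minimize 2*x^2 + 6*x + (1.0/2)*(x + 2.5914 + 1.5918)^2
FOC: (2*2 + 1.0)*x = -6 + 1.0*(-2.5914 - 1.5918)
x^{k+1} = -2.0366
Step 2: z-update.
Minimize 6*z^2 + 5*z + (1.0/2)*(-2.0366 - z + 1.5918)^2
FOC: (2*6 + 1.0)*z = -5 + 1.0*(-2.0366 + 1.5918)
z^{k+1} = -0.4188
Step 3: u-update.
u^{k+1} = 1.5918 - 2.0366 + 0.4188 = -0.026
Step 4: Primal residual = |-2.0366 + 0.4188| = 1.6178


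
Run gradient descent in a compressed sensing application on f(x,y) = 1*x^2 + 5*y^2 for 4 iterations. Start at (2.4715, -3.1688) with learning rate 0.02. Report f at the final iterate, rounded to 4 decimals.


Gradient descent on f(x,y) = 1*x^2 + 5*y^2.
Starting point: (2.4715, -3.1688), alpha = 0.02
Step 1: grad_x = 2*1*2.4715 = 4.943, grad_y = 2*5*-3.1688 = -31.688
  x_1 = 2.4715 - 0.02*4.943 = 2.3726
  y_1 = -3.1688 - 0.02*-31.688 = -2.535
Step 2: grad_x = 2*1*2.3726 = 4.7453, grad_y = 2*5*-2.535 = -25.3504
  x_2 = 2.3726 - 0.02*4.7453 = 2.2777
  y_2 = -2.535 - 0.02*-25.3504 = -2.028
Step 3: grad_x = 2*1*2.2777 = 4.5555, grad_y = 2*5*-2.028 = -20.2803
  x_3 = 2.2777 - 0.02*4.5555 = 2.1866
  y_3 = -2.028 - 0.02*-20.2803 = -1.6224
Step 4: grad_x = 2*1*2.1866 = 4.3733, grad_y = 2*5*-1.6224 = -16.2243
  x_4 = 2.1866 - 0.02*4.3733 = 2.0992
  y_4 = -1.6224 - 0.02*-16.2243 = -1.2979
f(2.0992, -1.2979) = 1*2.0992^2 + 5*(-1.2979)^2 = 12.8297


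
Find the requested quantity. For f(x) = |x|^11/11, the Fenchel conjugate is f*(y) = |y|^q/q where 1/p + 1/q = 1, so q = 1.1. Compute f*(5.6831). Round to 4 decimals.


The conjugate exponent q satisfies 1/p + 1/q = 1.
p = 11, so q = 11/(11 - 1) = 1.1
|y|^q = 5.6831^1.1 = 6.7615
f*(5.6831) = 6.7615 / 1.1 = 6.1468


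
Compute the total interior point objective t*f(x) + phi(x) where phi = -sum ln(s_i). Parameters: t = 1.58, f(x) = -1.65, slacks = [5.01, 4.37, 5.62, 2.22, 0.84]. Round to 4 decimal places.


Step 1: Compute log-barrier.
ln values: [1.6114, 1.4748, 1.7263, 0.7975, -0.1744]
phi = -(1.6114 + 1.4748 + 1.7263 + 0.7975 - 0.1744) = -5.4357
Step 2: Compute augmented objective.
t*f(x) = 1.58*-1.65 = -2.607
Total = -2.607 - 5.4357 = -8.0427


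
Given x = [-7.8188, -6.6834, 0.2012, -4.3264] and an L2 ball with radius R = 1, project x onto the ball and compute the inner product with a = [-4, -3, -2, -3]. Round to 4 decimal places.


Step 1: Compute ||x|| (intermediates to 6 decimals).
||x|| = sqrt((-7.8188)^2 + (-6.6834)^2 + 0.2012^2 + (-4.3264)^2) = 11.160631
Step 2: Project.
Since ||x|| > R, scale = R/||x|| = 1/11.160631 = 0.089601, proj(x) = scale * x
proj(x) = [-0.700572, -0.598839, 0.018028, -0.38765]
Step 3: Dot product.
a^T * proj(x) = -4*(-0.700572) - 3*(-0.598839) - 2*0.018028 - 3*(-0.38765) = 5.7257


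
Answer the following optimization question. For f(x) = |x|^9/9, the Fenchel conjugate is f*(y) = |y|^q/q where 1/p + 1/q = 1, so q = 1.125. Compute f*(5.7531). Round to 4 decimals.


The conjugate exponent q satisfies 1/p + 1/q = 1.
p = 9, so q = 9/(9 - 1) = 1.125
|y|^q = 5.7531^1.125 = 7.1596
f*(5.7531) = 7.1596 / 1.125 = 6.3641
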